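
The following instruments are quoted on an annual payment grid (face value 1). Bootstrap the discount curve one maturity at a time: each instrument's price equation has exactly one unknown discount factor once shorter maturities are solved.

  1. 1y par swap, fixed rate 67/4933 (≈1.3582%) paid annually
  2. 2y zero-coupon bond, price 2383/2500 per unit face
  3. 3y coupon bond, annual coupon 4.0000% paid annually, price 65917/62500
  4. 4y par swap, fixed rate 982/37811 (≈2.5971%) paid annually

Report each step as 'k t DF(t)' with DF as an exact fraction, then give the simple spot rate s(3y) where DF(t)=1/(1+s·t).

step 1 [1y] swap r/1=67/4933: DF=(1 − 67/4933·(0))/(1+67/4933) = 4933/5000 ≈ 0.986600
step 2 [2y] zero: DF = P = 2383/2500 ≈ 0.953200
step 3 [3y] bond c/1=1/25: DF=(65917/62500 − 1/25·(0.986600+0.953200))/(1+1/25) = 1879/2000 ≈ 0.939500
step 4 [4y] swap r/1=982/37811: DF=(1 − 982/37811·(0.986600+0.953200+0.939500))/(1+982/37811) = 4509/5000 ≈ 0.901800

1 1 4933/5000
2 2 2383/2500
3 3 1879/2000
4 4 4509/5000
s(3y) = (1/(1879/2000) − 1)/(3) = 121/5637 ≈ 2.1465%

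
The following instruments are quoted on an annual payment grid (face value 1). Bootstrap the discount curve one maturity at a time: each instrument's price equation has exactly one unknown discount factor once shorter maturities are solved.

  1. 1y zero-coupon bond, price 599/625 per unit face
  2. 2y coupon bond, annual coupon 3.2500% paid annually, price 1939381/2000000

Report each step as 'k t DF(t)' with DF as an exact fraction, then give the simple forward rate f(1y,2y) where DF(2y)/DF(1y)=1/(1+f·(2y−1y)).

step 1 [1y] zero: DF = P = 599/625 ≈ 0.958400
step 2 [2y] bond c/1=13/400: DF=(1939381/2000000 − 13/400·(0.958400))/(1+13/400) = 909/1000 ≈ 0.909000

1 1 599/625
2 2 909/1000
f(1y,2y) = ((599/625)/(909/1000) − 1)/(1) = 247/4545 ≈ 5.4345%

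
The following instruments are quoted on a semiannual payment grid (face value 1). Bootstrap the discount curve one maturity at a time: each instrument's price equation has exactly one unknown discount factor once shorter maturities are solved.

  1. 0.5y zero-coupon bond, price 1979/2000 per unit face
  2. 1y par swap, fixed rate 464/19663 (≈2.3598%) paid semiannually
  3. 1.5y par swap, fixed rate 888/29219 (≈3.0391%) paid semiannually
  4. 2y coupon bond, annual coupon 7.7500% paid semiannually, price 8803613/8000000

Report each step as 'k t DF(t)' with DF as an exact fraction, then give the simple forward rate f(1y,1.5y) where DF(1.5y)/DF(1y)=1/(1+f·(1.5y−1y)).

step 1 [0.5y] zero: DF = P = 1979/2000 ≈ 0.989500
step 2 [1y] swap r/2=232/19663: DF=(1 − 232/19663·(0.989500))/(1+232/19663) = 1221/1250 ≈ 0.976800
step 3 [1.5y] swap r/2=444/29219: DF=(1 − 444/29219·(0.989500+0.976800))/(1+444/29219) = 2389/2500 ≈ 0.955600
step 4 [2y] bond c/2=31/800: DF=(8803613/8000000 − 31/800·(0.989500+0.976800+0.955600))/(1+31/800) = 594/625 ≈ 0.950400

1 1/2 1979/2000
2 1 1221/1250
3 3/2 2389/2500
4 2 594/625
f(1y,1.5y) = ((1221/1250)/(2389/2500) − 1)/(1/2) = 106/2389 ≈ 4.4370%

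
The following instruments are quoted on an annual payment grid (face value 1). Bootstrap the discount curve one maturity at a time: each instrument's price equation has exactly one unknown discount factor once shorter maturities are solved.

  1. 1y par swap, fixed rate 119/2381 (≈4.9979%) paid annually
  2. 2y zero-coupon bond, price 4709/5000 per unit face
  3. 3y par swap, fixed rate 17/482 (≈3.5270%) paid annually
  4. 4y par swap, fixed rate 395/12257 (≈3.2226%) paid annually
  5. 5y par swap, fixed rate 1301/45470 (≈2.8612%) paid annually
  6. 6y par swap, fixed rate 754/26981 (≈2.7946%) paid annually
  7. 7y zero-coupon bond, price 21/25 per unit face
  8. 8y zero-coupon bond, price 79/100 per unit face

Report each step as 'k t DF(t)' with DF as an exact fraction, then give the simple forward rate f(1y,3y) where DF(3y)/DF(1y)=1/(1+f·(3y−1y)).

step 1 [1y] swap r/1=119/2381: DF=(1 − 119/2381·(0))/(1+119/2381) = 2381/2500 ≈ 0.952400
step 2 [2y] zero: DF = P = 4709/5000 ≈ 0.941800
step 3 [3y] swap r/1=17/482: DF=(1 − 17/482·(0.952400+0.941800))/(1+17/482) = 4507/5000 ≈ 0.901400
step 4 [4y] swap r/1=395/12257: DF=(1 − 395/12257·(0.952400+0.941800+0.901400))/(1+395/12257) = 1763/2000 ≈ 0.881500
step 5 [5y] swap r/1=1301/45470: DF=(1 − 1301/45470·(0.952400+0.941800+0.901400+0.881500))/(1+1301/45470) = 8699/10000 ≈ 0.869900
step 6 [6y] swap r/1=754/26981: DF=(1 − 754/26981·(0.952400+0.941800+0.901400+0.881500+0.869900))/(1+754/26981) = 2123/2500 ≈ 0.849200
step 7 [7y] zero: DF = P = 21/25 ≈ 0.840000
step 8 [8y] zero: DF = P = 79/100 ≈ 0.790000

1 1 2381/2500
2 2 4709/5000
3 3 4507/5000
4 4 1763/2000
5 5 8699/10000
6 6 2123/2500
7 7 21/25
8 8 79/100
f(1y,3y) = ((2381/2500)/(4507/5000) − 1)/(2) = 255/9014 ≈ 2.8289%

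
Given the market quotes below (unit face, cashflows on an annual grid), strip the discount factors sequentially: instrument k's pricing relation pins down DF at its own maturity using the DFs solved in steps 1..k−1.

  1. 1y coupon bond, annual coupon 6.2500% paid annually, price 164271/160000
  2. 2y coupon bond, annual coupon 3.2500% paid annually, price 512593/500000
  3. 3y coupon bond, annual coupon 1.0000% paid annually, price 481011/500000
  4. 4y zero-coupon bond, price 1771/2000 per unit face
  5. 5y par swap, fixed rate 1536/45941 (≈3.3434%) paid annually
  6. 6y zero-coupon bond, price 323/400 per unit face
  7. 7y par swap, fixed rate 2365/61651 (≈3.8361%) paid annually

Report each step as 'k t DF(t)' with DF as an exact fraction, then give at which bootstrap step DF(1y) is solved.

step 1 [1y] bond c/1=1/16: DF=(164271/160000 − 1/16·(0))/(1+1/16) = 9663/10000 ≈ 0.966300
step 2 [2y] bond c/1=13/400: DF=(512593/500000 − 13/400·(0.966300))/(1+13/400) = 77/80 ≈ 0.962500
step 3 [3y] bond c/1=1/100: DF=(481011/500000 − 1/100·(0.966300+0.962500))/(1+1/100) = 4667/5000 ≈ 0.933400
step 4 [4y] zero: DF = P = 1771/2000 ≈ 0.885500
step 5 [5y] swap r/1=1536/45941: DF=(1 − 1536/45941·(0.966300+0.962500+0.933400+0.885500))/(1+1536/45941) = 529/625 ≈ 0.846400
step 6 [6y] zero: DF = P = 323/400 ≈ 0.807500
step 7 [7y] swap r/1=2365/61651: DF=(1 − 2365/61651·(0.966300+0.962500+0.933400+0.885500+0.846400+0.807500))/(1+2365/61651) = 1527/2000 ≈ 0.763500

1 1 9663/10000
2 2 77/80
3 3 4667/5000
4 4 1771/2000
5 5 529/625
6 6 323/400
7 7 1527/2000
DF(1y) is solved at step 1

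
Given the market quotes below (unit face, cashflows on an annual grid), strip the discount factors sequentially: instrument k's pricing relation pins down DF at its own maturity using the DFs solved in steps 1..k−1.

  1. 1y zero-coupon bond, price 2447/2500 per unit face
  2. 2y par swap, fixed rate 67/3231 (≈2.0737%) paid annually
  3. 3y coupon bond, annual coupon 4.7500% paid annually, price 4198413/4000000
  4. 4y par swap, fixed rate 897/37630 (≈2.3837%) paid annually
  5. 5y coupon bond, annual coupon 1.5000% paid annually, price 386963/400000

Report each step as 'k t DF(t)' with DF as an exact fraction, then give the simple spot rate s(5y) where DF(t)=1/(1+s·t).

1 1 2447/2500
2 2 4799/5000
3 3 9141/10000
4 4 9103/10000
5 5 359/400
s(5y) = (1/(359/400) − 1)/(5) = 41/1795 ≈ 2.2841%

step 1 [1y] zero: DF = P = 2447/2500 ≈ 0.978800
step 2 [2y] swap r/1=67/3231: DF=(1 − 67/3231·(0.978800))/(1+67/3231) = 4799/5000 ≈ 0.959800
step 3 [3y] bond c/1=19/400: DF=(4198413/4000000 − 19/400·(0.978800+0.959800))/(1+19/400) = 9141/10000 ≈ 0.914100
step 4 [4y] swap r/1=897/37630: DF=(1 − 897/37630·(0.978800+0.959800+0.914100))/(1+897/37630) = 9103/10000 ≈ 0.910300
step 5 [5y] bond c/1=3/200: DF=(386963/400000 − 3/200·(0.978800+0.959800+0.914100+0.910300))/(1+3/200) = 359/400 ≈ 0.897500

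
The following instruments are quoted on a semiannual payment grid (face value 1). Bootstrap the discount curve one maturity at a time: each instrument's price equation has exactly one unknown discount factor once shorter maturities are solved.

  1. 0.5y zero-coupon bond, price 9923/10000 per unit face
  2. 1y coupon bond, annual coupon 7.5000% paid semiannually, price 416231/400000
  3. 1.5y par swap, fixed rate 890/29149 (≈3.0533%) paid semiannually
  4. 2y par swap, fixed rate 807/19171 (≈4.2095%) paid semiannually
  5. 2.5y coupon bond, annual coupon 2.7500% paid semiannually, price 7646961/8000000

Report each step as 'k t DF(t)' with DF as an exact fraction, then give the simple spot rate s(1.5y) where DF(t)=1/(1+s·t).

1 1/2 9923/10000
2 1 9671/10000
3 3/2 1911/2000
4 2 9193/10000
5 5/2 8909/10000
s(1.5y) = (1/(1911/2000) − 1)/(3/2) = 178/5733 ≈ 3.1048%

step 1 [0.5y] zero: DF = P = 9923/10000 ≈ 0.992300
step 2 [1y] bond c/2=3/80: DF=(416231/400000 − 3/80·(0.992300))/(1+3/80) = 9671/10000 ≈ 0.967100
step 3 [1.5y] swap r/2=445/29149: DF=(1 − 445/29149·(0.992300+0.967100))/(1+445/29149) = 1911/2000 ≈ 0.955500
step 4 [2y] swap r/2=807/38342: DF=(1 − 807/38342·(0.992300+0.967100+0.955500))/(1+807/38342) = 9193/10000 ≈ 0.919300
step 5 [2.5y] bond c/2=11/800: DF=(7646961/8000000 − 11/800·(0.992300+0.967100+0.955500+0.919300))/(1+11/800) = 8909/10000 ≈ 0.890900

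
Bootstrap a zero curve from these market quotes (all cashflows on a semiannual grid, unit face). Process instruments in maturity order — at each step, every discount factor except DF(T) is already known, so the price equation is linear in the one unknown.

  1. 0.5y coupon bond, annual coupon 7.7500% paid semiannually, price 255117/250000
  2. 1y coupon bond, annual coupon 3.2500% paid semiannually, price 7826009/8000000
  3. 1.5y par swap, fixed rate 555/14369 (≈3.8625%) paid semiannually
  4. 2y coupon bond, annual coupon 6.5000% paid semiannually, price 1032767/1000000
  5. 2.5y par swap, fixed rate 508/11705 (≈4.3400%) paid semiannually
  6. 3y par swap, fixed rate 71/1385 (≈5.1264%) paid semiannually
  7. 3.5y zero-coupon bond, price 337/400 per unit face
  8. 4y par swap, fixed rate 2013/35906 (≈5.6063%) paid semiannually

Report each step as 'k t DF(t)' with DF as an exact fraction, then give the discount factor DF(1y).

1 1/2 614/625
2 1 9469/10000
3 3/2 1889/2000
4 2 4549/5000
5 5/2 1123/1250
6 3 429/500
7 7/2 337/400
8 4 7987/10000
DF(1y) = 9469/10000 ≈ 0.946900

step 1 [0.5y] bond c/2=31/800: DF=(255117/250000 − 31/800·(0))/(1+31/800) = 614/625 ≈ 0.982400
step 2 [1y] bond c/2=13/800: DF=(7826009/8000000 − 13/800·(0.982400))/(1+13/800) = 9469/10000 ≈ 0.946900
step 3 [1.5y] swap r/2=555/28738: DF=(1 − 555/28738·(0.982400+0.946900))/(1+555/28738) = 1889/2000 ≈ 0.944500
step 4 [2y] bond c/2=13/400: DF=(1032767/1000000 − 13/400·(0.982400+0.946900+0.944500))/(1+13/400) = 4549/5000 ≈ 0.909800
step 5 [2.5y] swap r/2=254/11705: DF=(1 − 254/11705·(0.982400+0.946900+0.944500+0.909800))/(1+254/11705) = 1123/1250 ≈ 0.898400
step 6 [3y] swap r/2=71/2770: DF=(1 − 71/2770·(0.982400+0.946900+0.944500+0.909800+0.898400))/(1+71/2770) = 429/500 ≈ 0.858000
step 7 [3.5y] zero: DF = P = 337/400 ≈ 0.842500
step 8 [4y] swap r/2=2013/71812: DF=(1 − 2013/71812·(0.982400+0.946900+0.944500+0.909800+0.898400+0.858000+0.842500))/(1+2013/71812) = 7987/10000 ≈ 0.798700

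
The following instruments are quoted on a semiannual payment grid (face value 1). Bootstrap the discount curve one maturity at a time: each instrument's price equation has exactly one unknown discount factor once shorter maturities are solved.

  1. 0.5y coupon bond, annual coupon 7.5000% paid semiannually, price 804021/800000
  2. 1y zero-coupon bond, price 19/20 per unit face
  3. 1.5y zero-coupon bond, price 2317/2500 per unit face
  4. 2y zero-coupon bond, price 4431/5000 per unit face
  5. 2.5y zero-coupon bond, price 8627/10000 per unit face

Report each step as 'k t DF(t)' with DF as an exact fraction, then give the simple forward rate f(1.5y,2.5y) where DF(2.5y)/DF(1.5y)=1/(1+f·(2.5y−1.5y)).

step 1 [0.5y] bond c/2=3/80: DF=(804021/800000 − 3/80·(0))/(1+3/80) = 9687/10000 ≈ 0.968700
step 2 [1y] zero: DF = P = 19/20 ≈ 0.950000
step 3 [1.5y] zero: DF = P = 2317/2500 ≈ 0.926800
step 4 [2y] zero: DF = P = 4431/5000 ≈ 0.886200
step 5 [2.5y] zero: DF = P = 8627/10000 ≈ 0.862700

1 1/2 9687/10000
2 1 19/20
3 3/2 2317/2500
4 2 4431/5000
5 5/2 8627/10000
f(1.5y,2.5y) = ((2317/2500)/(8627/10000) − 1)/(1) = 641/8627 ≈ 7.4302%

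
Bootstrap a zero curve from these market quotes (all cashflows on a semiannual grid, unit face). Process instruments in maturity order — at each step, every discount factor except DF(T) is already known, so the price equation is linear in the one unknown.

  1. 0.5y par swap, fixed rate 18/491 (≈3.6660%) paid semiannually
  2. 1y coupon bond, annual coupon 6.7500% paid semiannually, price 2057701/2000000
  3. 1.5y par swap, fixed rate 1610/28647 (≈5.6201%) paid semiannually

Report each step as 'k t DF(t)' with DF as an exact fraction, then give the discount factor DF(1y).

1 1/2 491/500
2 1 602/625
3 3/2 1839/2000
DF(1y) = 602/625 ≈ 0.963200

step 1 [0.5y] swap r/2=9/491: DF=(1 − 9/491·(0))/(1+9/491) = 491/500 ≈ 0.982000
step 2 [1y] bond c/2=27/800: DF=(2057701/2000000 − 27/800·(0.982000))/(1+27/800) = 602/625 ≈ 0.963200
step 3 [1.5y] swap r/2=805/28647: DF=(1 − 805/28647·(0.982000+0.963200))/(1+805/28647) = 1839/2000 ≈ 0.919500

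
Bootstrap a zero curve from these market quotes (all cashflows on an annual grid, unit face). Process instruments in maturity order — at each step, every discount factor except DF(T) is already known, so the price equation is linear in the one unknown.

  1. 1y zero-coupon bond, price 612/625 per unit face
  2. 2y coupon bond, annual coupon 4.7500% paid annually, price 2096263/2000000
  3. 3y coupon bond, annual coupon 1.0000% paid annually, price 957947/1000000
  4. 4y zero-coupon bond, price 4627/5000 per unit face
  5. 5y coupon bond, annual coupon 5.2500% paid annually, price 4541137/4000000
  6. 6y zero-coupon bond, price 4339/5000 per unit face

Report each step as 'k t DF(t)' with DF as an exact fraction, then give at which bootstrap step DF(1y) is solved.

step 1 [1y] zero: DF = P = 612/625 ≈ 0.979200
step 2 [2y] bond c/1=19/400: DF=(2096263/2000000 − 19/400·(0.979200))/(1+19/400) = 4781/5000 ≈ 0.956200
step 3 [3y] bond c/1=1/100: DF=(957947/1000000 − 1/100·(0.979200+0.956200))/(1+1/100) = 9293/10000 ≈ 0.929300
step 4 [4y] zero: DF = P = 4627/5000 ≈ 0.925400
step 5 [5y] bond c/1=21/400: DF=(4541137/4000000 − 21/400·(0.979200+0.956200+0.929300+0.925400))/(1+21/400) = 556/625 ≈ 0.889600
step 6 [6y] zero: DF = P = 4339/5000 ≈ 0.867800

1 1 612/625
2 2 4781/5000
3 3 9293/10000
4 4 4627/5000
5 5 556/625
6 6 4339/5000
DF(1y) is solved at step 1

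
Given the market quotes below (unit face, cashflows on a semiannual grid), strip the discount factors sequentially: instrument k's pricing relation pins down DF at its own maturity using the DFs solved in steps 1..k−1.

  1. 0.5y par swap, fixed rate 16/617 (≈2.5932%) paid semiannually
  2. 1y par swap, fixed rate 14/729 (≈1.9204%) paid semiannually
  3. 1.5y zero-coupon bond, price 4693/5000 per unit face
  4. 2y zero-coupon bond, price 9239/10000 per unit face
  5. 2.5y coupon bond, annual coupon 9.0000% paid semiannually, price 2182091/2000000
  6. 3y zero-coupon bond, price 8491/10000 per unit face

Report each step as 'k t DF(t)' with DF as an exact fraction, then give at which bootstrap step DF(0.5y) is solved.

step 1 [0.5y] swap r/2=8/617: DF=(1 − 8/617·(0))/(1+8/617) = 617/625 ≈ 0.987200
step 2 [1y] swap r/2=7/729: DF=(1 − 7/729·(0.987200))/(1+7/729) = 9811/10000 ≈ 0.981100
step 3 [1.5y] zero: DF = P = 4693/5000 ≈ 0.938600
step 4 [2y] zero: DF = P = 9239/10000 ≈ 0.923900
step 5 [2.5y] bond c/2=9/200: DF=(2182091/2000000 − 9/200·(0.987200+0.981100+0.938600+0.923900))/(1+9/200) = 8791/10000 ≈ 0.879100
step 6 [3y] zero: DF = P = 8491/10000 ≈ 0.849100

1 1/2 617/625
2 1 9811/10000
3 3/2 4693/5000
4 2 9239/10000
5 5/2 8791/10000
6 3 8491/10000
DF(0.5y) is solved at step 1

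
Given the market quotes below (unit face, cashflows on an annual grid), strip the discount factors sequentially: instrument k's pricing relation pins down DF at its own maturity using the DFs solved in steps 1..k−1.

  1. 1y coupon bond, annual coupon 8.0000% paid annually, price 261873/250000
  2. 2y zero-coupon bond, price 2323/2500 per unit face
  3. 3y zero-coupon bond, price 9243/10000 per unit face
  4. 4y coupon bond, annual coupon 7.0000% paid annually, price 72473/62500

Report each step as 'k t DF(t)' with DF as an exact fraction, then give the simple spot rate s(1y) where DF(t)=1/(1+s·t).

1 1 9699/10000
2 2 2323/2500
3 3 9243/10000
4 4 899/1000
s(1y) = (1/(9699/10000) − 1)/(1) = 301/9699 ≈ 3.1034%

step 1 [1y] bond c/1=2/25: DF=(261873/250000 − 2/25·(0))/(1+2/25) = 9699/10000 ≈ 0.969900
step 2 [2y] zero: DF = P = 2323/2500 ≈ 0.929200
step 3 [3y] zero: DF = P = 9243/10000 ≈ 0.924300
step 4 [4y] bond c/1=7/100: DF=(72473/62500 − 7/100·(0.969900+0.929200+0.924300))/(1+7/100) = 899/1000 ≈ 0.899000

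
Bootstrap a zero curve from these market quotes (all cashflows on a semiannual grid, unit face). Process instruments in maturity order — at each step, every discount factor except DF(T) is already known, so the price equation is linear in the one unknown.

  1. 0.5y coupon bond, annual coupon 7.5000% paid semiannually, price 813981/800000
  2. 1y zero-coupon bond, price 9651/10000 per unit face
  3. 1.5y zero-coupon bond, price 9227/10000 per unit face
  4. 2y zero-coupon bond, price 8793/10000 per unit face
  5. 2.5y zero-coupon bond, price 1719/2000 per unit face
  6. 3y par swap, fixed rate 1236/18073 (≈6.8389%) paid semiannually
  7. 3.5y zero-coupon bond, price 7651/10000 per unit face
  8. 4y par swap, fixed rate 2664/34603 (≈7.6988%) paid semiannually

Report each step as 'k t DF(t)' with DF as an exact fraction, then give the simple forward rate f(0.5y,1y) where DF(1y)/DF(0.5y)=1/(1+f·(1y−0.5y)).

1 1/2 9807/10000
2 1 9651/10000
3 3/2 9227/10000
4 2 8793/10000
5 5/2 1719/2000
6 3 4073/5000
7 7/2 7651/10000
8 4 917/1250
f(0.5y,1y) = ((9807/10000)/(9651/10000) − 1)/(1/2) = 104/3217 ≈ 3.2328%

step 1 [0.5y] bond c/2=3/80: DF=(813981/800000 − 3/80·(0))/(1+3/80) = 9807/10000 ≈ 0.980700
step 2 [1y] zero: DF = P = 9651/10000 ≈ 0.965100
step 3 [1.5y] zero: DF = P = 9227/10000 ≈ 0.922700
step 4 [2y] zero: DF = P = 8793/10000 ≈ 0.879300
step 5 [2.5y] zero: DF = P = 1719/2000 ≈ 0.859500
step 6 [3y] swap r/2=618/18073: DF=(1 − 618/18073·(0.980700+0.965100+0.922700+0.879300+0.859500))/(1+618/18073) = 4073/5000 ≈ 0.814600
step 7 [3.5y] zero: DF = P = 7651/10000 ≈ 0.765100
step 8 [4y] swap r/2=1332/34603: DF=(1 − 1332/34603·(0.980700+0.965100+0.922700+0.879300+0.859500+0.814600+0.765100))/(1+1332/34603) = 917/1250 ≈ 0.733600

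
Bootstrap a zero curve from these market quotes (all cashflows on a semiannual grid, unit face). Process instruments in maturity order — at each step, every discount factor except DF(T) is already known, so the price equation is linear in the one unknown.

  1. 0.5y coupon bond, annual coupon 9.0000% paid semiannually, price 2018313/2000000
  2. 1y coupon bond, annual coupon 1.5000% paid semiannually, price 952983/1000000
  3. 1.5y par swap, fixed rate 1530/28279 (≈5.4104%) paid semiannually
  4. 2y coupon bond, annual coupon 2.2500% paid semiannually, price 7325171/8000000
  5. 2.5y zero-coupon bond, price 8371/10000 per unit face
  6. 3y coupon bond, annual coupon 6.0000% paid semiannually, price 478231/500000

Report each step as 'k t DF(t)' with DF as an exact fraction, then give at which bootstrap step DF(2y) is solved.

1 1/2 9657/10000
2 1 9387/10000
3 3/2 1847/2000
4 2 437/500
5 5/2 8371/10000
6 3 1991/2500
DF(2y) is solved at step 4

step 1 [0.5y] bond c/2=9/200: DF=(2018313/2000000 − 9/200·(0))/(1+9/200) = 9657/10000 ≈ 0.965700
step 2 [1y] bond c/2=3/400: DF=(952983/1000000 − 3/400·(0.965700))/(1+3/400) = 9387/10000 ≈ 0.938700
step 3 [1.5y] swap r/2=765/28279: DF=(1 − 765/28279·(0.965700+0.938700))/(1+765/28279) = 1847/2000 ≈ 0.923500
step 4 [2y] bond c/2=9/800: DF=(7325171/8000000 − 9/800·(0.965700+0.938700+0.923500))/(1+9/800) = 437/500 ≈ 0.874000
step 5 [2.5y] zero: DF = P = 8371/10000 ≈ 0.837100
step 6 [3y] bond c/2=3/100: DF=(478231/500000 − 3/100·(0.965700+0.938700+0.923500+0.874000+0.837100))/(1+3/100) = 1991/2500 ≈ 0.796400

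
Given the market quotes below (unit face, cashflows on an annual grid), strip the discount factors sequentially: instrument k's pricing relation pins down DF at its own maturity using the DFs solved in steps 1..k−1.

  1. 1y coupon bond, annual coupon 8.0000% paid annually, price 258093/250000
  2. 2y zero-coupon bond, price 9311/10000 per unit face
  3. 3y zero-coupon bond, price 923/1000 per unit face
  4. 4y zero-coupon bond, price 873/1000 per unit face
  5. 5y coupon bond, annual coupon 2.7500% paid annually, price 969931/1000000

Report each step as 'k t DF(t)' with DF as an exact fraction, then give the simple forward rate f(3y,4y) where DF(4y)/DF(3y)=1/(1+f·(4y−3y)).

step 1 [1y] bond c/1=2/25: DF=(258093/250000 − 2/25·(0))/(1+2/25) = 9559/10000 ≈ 0.955900
step 2 [2y] zero: DF = P = 9311/10000 ≈ 0.931100
step 3 [3y] zero: DF = P = 923/1000 ≈ 0.923000
step 4 [4y] zero: DF = P = 873/1000 ≈ 0.873000
step 5 [5y] bond c/1=11/400: DF=(969931/1000000 − 11/400·(0.955900+0.931100+0.923000+0.873000))/(1+11/400) = 4227/5000 ≈ 0.845400

1 1 9559/10000
2 2 9311/10000
3 3 923/1000
4 4 873/1000
5 5 4227/5000
f(3y,4y) = ((923/1000)/(873/1000) − 1)/(1) = 50/873 ≈ 5.7274%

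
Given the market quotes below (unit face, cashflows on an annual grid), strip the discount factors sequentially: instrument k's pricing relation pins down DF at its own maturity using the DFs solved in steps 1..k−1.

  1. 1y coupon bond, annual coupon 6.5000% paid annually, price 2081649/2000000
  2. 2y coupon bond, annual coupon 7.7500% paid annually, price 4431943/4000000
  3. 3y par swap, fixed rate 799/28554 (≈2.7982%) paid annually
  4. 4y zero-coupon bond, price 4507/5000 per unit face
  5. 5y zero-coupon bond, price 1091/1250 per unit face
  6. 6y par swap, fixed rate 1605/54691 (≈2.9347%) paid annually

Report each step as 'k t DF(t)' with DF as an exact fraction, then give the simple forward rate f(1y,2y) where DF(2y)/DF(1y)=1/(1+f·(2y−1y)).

step 1 [1y] bond c/1=13/200: DF=(2081649/2000000 − 13/200·(0))/(1+13/200) = 9773/10000 ≈ 0.977300
step 2 [2y] bond c/1=31/400: DF=(4431943/4000000 − 31/400·(0.977300))/(1+31/400) = 479/500 ≈ 0.958000
step 3 [3y] swap r/1=799/28554: DF=(1 − 799/28554·(0.977300+0.958000))/(1+799/28554) = 9201/10000 ≈ 0.920100
step 4 [4y] zero: DF = P = 4507/5000 ≈ 0.901400
step 5 [5y] zero: DF = P = 1091/1250 ≈ 0.872800
step 6 [6y] swap r/1=1605/54691: DF=(1 − 1605/54691·(0.977300+0.958000+0.920100+0.901400+0.872800))/(1+1605/54691) = 1679/2000 ≈ 0.839500

1 1 9773/10000
2 2 479/500
3 3 9201/10000
4 4 4507/5000
5 5 1091/1250
6 6 1679/2000
f(1y,2y) = ((9773/10000)/(479/500) − 1)/(1) = 193/9580 ≈ 2.0146%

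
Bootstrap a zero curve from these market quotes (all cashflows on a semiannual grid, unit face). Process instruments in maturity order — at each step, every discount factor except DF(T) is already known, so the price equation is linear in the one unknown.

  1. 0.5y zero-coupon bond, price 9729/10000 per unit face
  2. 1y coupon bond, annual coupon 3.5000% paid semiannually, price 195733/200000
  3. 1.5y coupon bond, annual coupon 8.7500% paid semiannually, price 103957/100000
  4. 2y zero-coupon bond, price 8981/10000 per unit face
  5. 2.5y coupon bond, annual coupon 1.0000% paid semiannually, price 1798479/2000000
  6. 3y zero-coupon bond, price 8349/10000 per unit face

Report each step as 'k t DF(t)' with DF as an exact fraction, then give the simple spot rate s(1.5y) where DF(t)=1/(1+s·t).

1 1/2 9729/10000
2 1 9451/10000
3 3/2 2289/2500
4 2 8981/10000
5 5/2 4381/5000
6 3 8349/10000
s(1.5y) = (1/(2289/2500) − 1)/(3/2) = 422/6867 ≈ 6.1453%

step 1 [0.5y] zero: DF = P = 9729/10000 ≈ 0.972900
step 2 [1y] bond c/2=7/400: DF=(195733/200000 − 7/400·(0.972900))/(1+7/400) = 9451/10000 ≈ 0.945100
step 3 [1.5y] bond c/2=7/160: DF=(103957/100000 − 7/160·(0.972900+0.945100))/(1+7/160) = 2289/2500 ≈ 0.915600
step 4 [2y] zero: DF = P = 8981/10000 ≈ 0.898100
step 5 [2.5y] bond c/2=1/200: DF=(1798479/2000000 − 1/200·(0.972900+0.945100+0.915600+0.898100))/(1+1/200) = 4381/5000 ≈ 0.876200
step 6 [3y] zero: DF = P = 8349/10000 ≈ 0.834900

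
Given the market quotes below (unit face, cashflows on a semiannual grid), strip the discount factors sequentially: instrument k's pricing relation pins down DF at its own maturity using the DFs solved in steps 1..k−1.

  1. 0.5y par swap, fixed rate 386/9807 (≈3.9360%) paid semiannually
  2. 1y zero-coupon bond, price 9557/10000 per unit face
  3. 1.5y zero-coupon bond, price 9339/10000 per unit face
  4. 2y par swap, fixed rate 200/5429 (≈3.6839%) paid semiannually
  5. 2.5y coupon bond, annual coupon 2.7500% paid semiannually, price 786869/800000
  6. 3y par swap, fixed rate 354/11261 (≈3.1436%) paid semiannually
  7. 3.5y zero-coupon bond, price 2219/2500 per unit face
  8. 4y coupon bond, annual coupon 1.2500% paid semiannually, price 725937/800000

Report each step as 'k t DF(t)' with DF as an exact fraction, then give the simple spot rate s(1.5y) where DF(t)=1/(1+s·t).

step 1 [0.5y] swap r/2=193/9807: DF=(1 − 193/9807·(0))/(1+193/9807) = 9807/10000 ≈ 0.980700
step 2 [1y] zero: DF = P = 9557/10000 ≈ 0.955700
step 3 [1.5y] zero: DF = P = 9339/10000 ≈ 0.933900
step 4 [2y] swap r/2=100/5429: DF=(1 − 100/5429·(0.980700+0.955700+0.933900))/(1+100/5429) = 93/100 ≈ 0.930000
step 5 [2.5y] bond c/2=11/800: DF=(786869/800000 − 11/800·(0.980700+0.955700+0.933900+0.930000))/(1+11/800) = 9187/10000 ≈ 0.918700
step 6 [3y] swap r/2=177/11261: DF=(1 − 177/11261·(0.980700+0.955700+0.933900+0.930000+0.918700))/(1+177/11261) = 1823/2000 ≈ 0.911500
step 7 [3.5y] zero: DF = P = 2219/2500 ≈ 0.887600
step 8 [4y] bond c/2=1/160: DF=(725937/800000 − 1/160·(0.980700+0.955700+0.933900+0.930000+0.918700+0.911500+0.887600))/(1+1/160) = 8613/10000 ≈ 0.861300

1 1/2 9807/10000
2 1 9557/10000
3 3/2 9339/10000
4 2 93/100
5 5/2 9187/10000
6 3 1823/2000
7 7/2 2219/2500
8 4 8613/10000
s(1.5y) = (1/(9339/10000) − 1)/(3/2) = 1322/28017 ≈ 4.7186%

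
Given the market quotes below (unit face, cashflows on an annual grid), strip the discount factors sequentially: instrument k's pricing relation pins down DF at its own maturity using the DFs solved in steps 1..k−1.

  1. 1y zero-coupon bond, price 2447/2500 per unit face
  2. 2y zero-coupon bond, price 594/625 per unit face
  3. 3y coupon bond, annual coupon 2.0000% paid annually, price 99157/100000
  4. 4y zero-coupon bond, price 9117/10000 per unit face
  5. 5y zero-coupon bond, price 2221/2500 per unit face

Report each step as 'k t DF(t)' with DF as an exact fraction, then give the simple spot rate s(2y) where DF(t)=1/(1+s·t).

1 1 2447/2500
2 2 594/625
3 3 9343/10000
4 4 9117/10000
5 5 2221/2500
s(2y) = (1/(594/625) − 1)/(2) = 31/1188 ≈ 2.6094%

step 1 [1y] zero: DF = P = 2447/2500 ≈ 0.978800
step 2 [2y] zero: DF = P = 594/625 ≈ 0.950400
step 3 [3y] bond c/1=1/50: DF=(99157/100000 − 1/50·(0.978800+0.950400))/(1+1/50) = 9343/10000 ≈ 0.934300
step 4 [4y] zero: DF = P = 9117/10000 ≈ 0.911700
step 5 [5y] zero: DF = P = 2221/2500 ≈ 0.888400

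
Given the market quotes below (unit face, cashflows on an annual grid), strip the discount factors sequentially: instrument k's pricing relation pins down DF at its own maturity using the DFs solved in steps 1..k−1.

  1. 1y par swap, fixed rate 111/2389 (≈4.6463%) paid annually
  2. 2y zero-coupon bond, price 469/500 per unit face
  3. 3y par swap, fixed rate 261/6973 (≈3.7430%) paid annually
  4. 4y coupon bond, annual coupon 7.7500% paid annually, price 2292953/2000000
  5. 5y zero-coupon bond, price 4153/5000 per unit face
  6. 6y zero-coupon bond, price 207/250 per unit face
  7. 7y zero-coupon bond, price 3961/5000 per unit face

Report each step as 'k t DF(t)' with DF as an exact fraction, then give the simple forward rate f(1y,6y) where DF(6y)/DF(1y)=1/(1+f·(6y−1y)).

step 1 [1y] swap r/1=111/2389: DF=(1 − 111/2389·(0))/(1+111/2389) = 2389/2500 ≈ 0.955600
step 2 [2y] zero: DF = P = 469/500 ≈ 0.938000
step 3 [3y] swap r/1=261/6973: DF=(1 − 261/6973·(0.955600+0.938000))/(1+261/6973) = 2239/2500 ≈ 0.895600
step 4 [4y] bond c/1=31/400: DF=(2292953/2000000 − 31/400·(0.955600+0.938000+0.895600))/(1+31/400) = 4317/5000 ≈ 0.863400
step 5 [5y] zero: DF = P = 4153/5000 ≈ 0.830600
step 6 [6y] zero: DF = P = 207/250 ≈ 0.828000
step 7 [7y] zero: DF = P = 3961/5000 ≈ 0.792200

1 1 2389/2500
2 2 469/500
3 3 2239/2500
4 4 4317/5000
5 5 4153/5000
6 6 207/250
7 7 3961/5000
f(1y,6y) = ((2389/2500)/(207/250) − 1)/(5) = 319/10350 ≈ 3.0821%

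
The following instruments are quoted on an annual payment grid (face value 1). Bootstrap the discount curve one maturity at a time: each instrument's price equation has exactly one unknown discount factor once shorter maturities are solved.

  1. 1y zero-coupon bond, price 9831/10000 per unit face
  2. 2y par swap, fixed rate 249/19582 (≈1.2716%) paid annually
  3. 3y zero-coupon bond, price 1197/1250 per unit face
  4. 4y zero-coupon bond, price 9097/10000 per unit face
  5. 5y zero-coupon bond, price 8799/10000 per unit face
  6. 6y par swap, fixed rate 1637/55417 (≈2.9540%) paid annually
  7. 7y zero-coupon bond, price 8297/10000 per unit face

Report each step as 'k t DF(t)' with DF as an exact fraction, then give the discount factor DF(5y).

1 1 9831/10000
2 2 9751/10000
3 3 1197/1250
4 4 9097/10000
5 5 8799/10000
6 6 8363/10000
7 7 8297/10000
DF(5y) = 8799/10000 ≈ 0.879900

step 1 [1y] zero: DF = P = 9831/10000 ≈ 0.983100
step 2 [2y] swap r/1=249/19582: DF=(1 − 249/19582·(0.983100))/(1+249/19582) = 9751/10000 ≈ 0.975100
step 3 [3y] zero: DF = P = 1197/1250 ≈ 0.957600
step 4 [4y] zero: DF = P = 9097/10000 ≈ 0.909700
step 5 [5y] zero: DF = P = 8799/10000 ≈ 0.879900
step 6 [6y] swap r/1=1637/55417: DF=(1 − 1637/55417·(0.983100+0.975100+0.957600+0.909700+0.879900))/(1+1637/55417) = 8363/10000 ≈ 0.836300
step 7 [7y] zero: DF = P = 8297/10000 ≈ 0.829700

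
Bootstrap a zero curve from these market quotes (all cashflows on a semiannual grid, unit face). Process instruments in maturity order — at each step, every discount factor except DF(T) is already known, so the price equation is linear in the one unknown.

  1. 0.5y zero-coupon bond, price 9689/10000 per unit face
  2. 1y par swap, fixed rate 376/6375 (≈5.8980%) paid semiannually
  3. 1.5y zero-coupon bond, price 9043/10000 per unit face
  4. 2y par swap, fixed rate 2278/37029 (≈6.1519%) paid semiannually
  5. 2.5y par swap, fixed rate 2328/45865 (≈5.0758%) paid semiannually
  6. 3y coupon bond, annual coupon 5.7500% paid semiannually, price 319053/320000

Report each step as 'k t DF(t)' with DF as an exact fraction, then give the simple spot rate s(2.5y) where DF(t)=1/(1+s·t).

1 1/2 9689/10000
2 1 2359/2500
3 3/2 9043/10000
4 2 8861/10000
5 5/2 2209/2500
6 3 841/1000
s(2.5y) = (1/(2209/2500) − 1)/(5/2) = 582/11045 ≈ 5.2694%

step 1 [0.5y] zero: DF = P = 9689/10000 ≈ 0.968900
step 2 [1y] swap r/2=188/6375: DF=(1 − 188/6375·(0.968900))/(1+188/6375) = 2359/2500 ≈ 0.943600
step 3 [1.5y] zero: DF = P = 9043/10000 ≈ 0.904300
step 4 [2y] swap r/2=1139/37029: DF=(1 − 1139/37029·(0.968900+0.943600+0.904300))/(1+1139/37029) = 8861/10000 ≈ 0.886100
step 5 [2.5y] swap r/2=1164/45865: DF=(1 − 1164/45865·(0.968900+0.943600+0.904300+0.886100))/(1+1164/45865) = 2209/2500 ≈ 0.883600
step 6 [3y] bond c/2=23/800: DF=(319053/320000 − 23/800·(0.968900+0.943600+0.904300+0.886100+0.883600))/(1+23/800) = 841/1000 ≈ 0.841000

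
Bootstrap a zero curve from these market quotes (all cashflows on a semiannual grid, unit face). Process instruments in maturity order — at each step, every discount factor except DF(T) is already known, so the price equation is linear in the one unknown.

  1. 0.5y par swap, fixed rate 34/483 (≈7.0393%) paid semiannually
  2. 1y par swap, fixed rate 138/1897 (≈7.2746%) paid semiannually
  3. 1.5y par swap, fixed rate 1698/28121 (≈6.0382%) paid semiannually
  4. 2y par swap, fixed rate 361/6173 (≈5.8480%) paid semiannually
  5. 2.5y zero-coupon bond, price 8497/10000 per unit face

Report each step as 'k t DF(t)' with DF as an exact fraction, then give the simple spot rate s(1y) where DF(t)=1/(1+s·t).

1 1/2 483/500
2 1 931/1000
3 3/2 9151/10000
4 2 8917/10000
5 5/2 8497/10000
s(1y) = (1/(931/1000) − 1)/(1) = 69/931 ≈ 7.4114%

step 1 [0.5y] swap r/2=17/483: DF=(1 − 17/483·(0))/(1+17/483) = 483/500 ≈ 0.966000
step 2 [1y] swap r/2=69/1897: DF=(1 − 69/1897·(0.966000))/(1+69/1897) = 931/1000 ≈ 0.931000
step 3 [1.5y] swap r/2=849/28121: DF=(1 − 849/28121·(0.966000+0.931000))/(1+849/28121) = 9151/10000 ≈ 0.915100
step 4 [2y] swap r/2=361/12346: DF=(1 − 361/12346·(0.966000+0.931000+0.915100))/(1+361/12346) = 8917/10000 ≈ 0.891700
step 5 [2.5y] zero: DF = P = 8497/10000 ≈ 0.849700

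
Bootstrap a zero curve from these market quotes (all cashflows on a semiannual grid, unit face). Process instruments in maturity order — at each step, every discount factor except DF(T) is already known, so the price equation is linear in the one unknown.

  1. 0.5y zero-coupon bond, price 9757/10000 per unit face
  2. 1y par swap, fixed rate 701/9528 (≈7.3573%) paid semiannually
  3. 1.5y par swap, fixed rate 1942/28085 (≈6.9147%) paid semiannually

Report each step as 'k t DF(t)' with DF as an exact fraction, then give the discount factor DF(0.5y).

step 1 [0.5y] zero: DF = P = 9757/10000 ≈ 0.975700
step 2 [1y] swap r/2=701/19056: DF=(1 − 701/19056·(0.975700))/(1+701/19056) = 9299/10000 ≈ 0.929900
step 3 [1.5y] swap r/2=971/28085: DF=(1 − 971/28085·(0.975700+0.929900))/(1+971/28085) = 9029/10000 ≈ 0.902900

1 1/2 9757/10000
2 1 9299/10000
3 3/2 9029/10000
DF(0.5y) = 9757/10000 ≈ 0.975700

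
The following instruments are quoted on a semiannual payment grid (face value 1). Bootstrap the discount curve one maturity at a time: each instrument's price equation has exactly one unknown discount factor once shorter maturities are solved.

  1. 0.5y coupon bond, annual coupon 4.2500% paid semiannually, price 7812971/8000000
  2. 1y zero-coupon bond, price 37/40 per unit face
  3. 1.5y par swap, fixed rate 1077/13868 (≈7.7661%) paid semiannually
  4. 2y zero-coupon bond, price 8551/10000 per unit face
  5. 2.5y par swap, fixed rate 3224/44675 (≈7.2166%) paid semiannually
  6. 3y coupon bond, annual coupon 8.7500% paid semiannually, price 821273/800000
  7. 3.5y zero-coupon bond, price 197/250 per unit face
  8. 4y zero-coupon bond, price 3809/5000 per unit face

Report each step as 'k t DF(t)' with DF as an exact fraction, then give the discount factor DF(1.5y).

1 1/2 9563/10000
2 1 37/40
3 3/2 8923/10000
4 2 8551/10000
5 5/2 2097/2500
6 3 7963/10000
7 7/2 197/250
8 4 3809/5000
DF(1.5y) = 8923/10000 ≈ 0.892300

step 1 [0.5y] bond c/2=17/800: DF=(7812971/8000000 − 17/800·(0))/(1+17/800) = 9563/10000 ≈ 0.956300
step 2 [1y] zero: DF = P = 37/40 ≈ 0.925000
step 3 [1.5y] swap r/2=1077/27736: DF=(1 − 1077/27736·(0.956300+0.925000))/(1+1077/27736) = 8923/10000 ≈ 0.892300
step 4 [2y] zero: DF = P = 8551/10000 ≈ 0.855100
step 5 [2.5y] swap r/2=1612/44675: DF=(1 − 1612/44675·(0.956300+0.925000+0.892300+0.855100))/(1+1612/44675) = 2097/2500 ≈ 0.838800
step 6 [3y] bond c/2=7/160: DF=(821273/800000 − 7/160·(0.956300+0.925000+0.892300+0.855100+0.838800))/(1+7/160) = 7963/10000 ≈ 0.796300
step 7 [3.5y] zero: DF = P = 197/250 ≈ 0.788000
step 8 [4y] zero: DF = P = 3809/5000 ≈ 0.761800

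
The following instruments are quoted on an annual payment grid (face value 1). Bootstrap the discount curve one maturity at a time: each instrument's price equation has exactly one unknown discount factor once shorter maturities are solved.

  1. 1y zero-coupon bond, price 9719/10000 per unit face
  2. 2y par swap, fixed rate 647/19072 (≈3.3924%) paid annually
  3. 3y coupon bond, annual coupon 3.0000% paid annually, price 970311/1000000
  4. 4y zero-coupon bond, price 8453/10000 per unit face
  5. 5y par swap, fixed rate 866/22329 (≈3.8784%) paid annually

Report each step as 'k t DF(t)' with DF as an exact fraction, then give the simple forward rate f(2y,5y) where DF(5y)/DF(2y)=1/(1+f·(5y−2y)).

1 1 9719/10000
2 2 9353/10000
3 3 1773/2000
4 4 8453/10000
5 5 2067/2500
f(2y,5y) = ((9353/10000)/(2067/2500) − 1)/(3) = 1085/24804 ≈ 4.3743%

step 1 [1y] zero: DF = P = 9719/10000 ≈ 0.971900
step 2 [2y] swap r/1=647/19072: DF=(1 − 647/19072·(0.971900))/(1+647/19072) = 9353/10000 ≈ 0.935300
step 3 [3y] bond c/1=3/100: DF=(970311/1000000 − 3/100·(0.971900+0.935300))/(1+3/100) = 1773/2000 ≈ 0.886500
step 4 [4y] zero: DF = P = 8453/10000 ≈ 0.845300
step 5 [5y] swap r/1=866/22329: DF=(1 − 866/22329·(0.971900+0.935300+0.886500+0.845300))/(1+866/22329) = 2067/2500 ≈ 0.826800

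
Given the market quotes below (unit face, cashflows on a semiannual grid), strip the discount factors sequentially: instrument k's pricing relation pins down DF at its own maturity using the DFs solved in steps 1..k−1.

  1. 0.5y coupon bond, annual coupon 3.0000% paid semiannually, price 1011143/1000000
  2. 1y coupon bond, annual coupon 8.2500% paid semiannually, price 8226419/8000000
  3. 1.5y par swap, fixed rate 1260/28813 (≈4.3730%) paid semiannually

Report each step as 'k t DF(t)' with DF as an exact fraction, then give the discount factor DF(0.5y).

step 1 [0.5y] bond c/2=3/200: DF=(1011143/1000000 − 3/200·(0))/(1+3/200) = 4981/5000 ≈ 0.996200
step 2 [1y] bond c/2=33/800: DF=(8226419/8000000 − 33/800·(0.996200))/(1+33/800) = 9481/10000 ≈ 0.948100
step 3 [1.5y] swap r/2=630/28813: DF=(1 − 630/28813·(0.996200+0.948100))/(1+630/28813) = 937/1000 ≈ 0.937000

1 1/2 4981/5000
2 1 9481/10000
3 3/2 937/1000
DF(0.5y) = 4981/5000 ≈ 0.996200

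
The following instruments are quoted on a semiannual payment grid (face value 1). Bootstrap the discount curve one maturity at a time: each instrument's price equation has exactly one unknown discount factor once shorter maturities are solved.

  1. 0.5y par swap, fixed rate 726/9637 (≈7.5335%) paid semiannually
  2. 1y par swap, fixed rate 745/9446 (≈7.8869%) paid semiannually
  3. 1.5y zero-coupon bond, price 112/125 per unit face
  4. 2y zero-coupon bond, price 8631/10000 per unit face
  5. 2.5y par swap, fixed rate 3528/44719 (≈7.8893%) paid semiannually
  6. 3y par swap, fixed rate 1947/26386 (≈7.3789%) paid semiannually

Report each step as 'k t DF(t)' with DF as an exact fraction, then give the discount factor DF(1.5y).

1 1/2 9637/10000
2 1 1851/2000
3 3/2 112/125
4 2 8631/10000
5 5/2 2059/2500
6 3 8053/10000
DF(1.5y) = 112/125 ≈ 0.896000

step 1 [0.5y] swap r/2=363/9637: DF=(1 − 363/9637·(0))/(1+363/9637) = 9637/10000 ≈ 0.963700
step 2 [1y] swap r/2=745/18892: DF=(1 − 745/18892·(0.963700))/(1+745/18892) = 1851/2000 ≈ 0.925500
step 3 [1.5y] zero: DF = P = 112/125 ≈ 0.896000
step 4 [2y] zero: DF = P = 8631/10000 ≈ 0.863100
step 5 [2.5y] swap r/2=1764/44719: DF=(1 − 1764/44719·(0.963700+0.925500+0.896000+0.863100))/(1+1764/44719) = 2059/2500 ≈ 0.823600
step 6 [3y] swap r/2=1947/52772: DF=(1 − 1947/52772·(0.963700+0.925500+0.896000+0.863100+0.823600))/(1+1947/52772) = 8053/10000 ≈ 0.805300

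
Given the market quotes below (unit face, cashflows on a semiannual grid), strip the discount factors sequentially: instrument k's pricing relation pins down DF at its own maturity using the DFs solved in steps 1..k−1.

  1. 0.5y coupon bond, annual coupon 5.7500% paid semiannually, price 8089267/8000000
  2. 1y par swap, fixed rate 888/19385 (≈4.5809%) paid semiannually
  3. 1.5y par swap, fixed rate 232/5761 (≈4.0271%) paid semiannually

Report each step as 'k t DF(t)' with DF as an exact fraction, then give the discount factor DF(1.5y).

1 1/2 9829/10000
2 1 2389/2500
3 3/2 471/500
DF(1.5y) = 471/500 ≈ 0.942000

step 1 [0.5y] bond c/2=23/800: DF=(8089267/8000000 − 23/800·(0))/(1+23/800) = 9829/10000 ≈ 0.982900
step 2 [1y] swap r/2=444/19385: DF=(1 − 444/19385·(0.982900))/(1+444/19385) = 2389/2500 ≈ 0.955600
step 3 [1.5y] swap r/2=116/5761: DF=(1 − 116/5761·(0.982900+0.955600))/(1+116/5761) = 471/500 ≈ 0.942000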